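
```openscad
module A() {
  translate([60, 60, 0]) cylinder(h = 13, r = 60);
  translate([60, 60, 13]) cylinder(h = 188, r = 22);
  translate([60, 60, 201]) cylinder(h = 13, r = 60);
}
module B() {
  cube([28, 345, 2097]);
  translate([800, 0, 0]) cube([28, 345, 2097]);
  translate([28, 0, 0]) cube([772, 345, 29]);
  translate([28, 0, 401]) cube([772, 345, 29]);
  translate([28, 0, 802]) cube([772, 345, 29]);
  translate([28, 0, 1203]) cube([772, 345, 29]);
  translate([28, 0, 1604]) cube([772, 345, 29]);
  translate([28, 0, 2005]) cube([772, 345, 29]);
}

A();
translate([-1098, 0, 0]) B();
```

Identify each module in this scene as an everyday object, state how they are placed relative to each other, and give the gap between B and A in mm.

The bookshelf's nearest face is 270 mm from the spool's −x face.

A is a spool. B is a bookshelf. The bookshelf is on the floor beside the spool on its −x side. The gap between the bookshelf and the spool is 270 mm.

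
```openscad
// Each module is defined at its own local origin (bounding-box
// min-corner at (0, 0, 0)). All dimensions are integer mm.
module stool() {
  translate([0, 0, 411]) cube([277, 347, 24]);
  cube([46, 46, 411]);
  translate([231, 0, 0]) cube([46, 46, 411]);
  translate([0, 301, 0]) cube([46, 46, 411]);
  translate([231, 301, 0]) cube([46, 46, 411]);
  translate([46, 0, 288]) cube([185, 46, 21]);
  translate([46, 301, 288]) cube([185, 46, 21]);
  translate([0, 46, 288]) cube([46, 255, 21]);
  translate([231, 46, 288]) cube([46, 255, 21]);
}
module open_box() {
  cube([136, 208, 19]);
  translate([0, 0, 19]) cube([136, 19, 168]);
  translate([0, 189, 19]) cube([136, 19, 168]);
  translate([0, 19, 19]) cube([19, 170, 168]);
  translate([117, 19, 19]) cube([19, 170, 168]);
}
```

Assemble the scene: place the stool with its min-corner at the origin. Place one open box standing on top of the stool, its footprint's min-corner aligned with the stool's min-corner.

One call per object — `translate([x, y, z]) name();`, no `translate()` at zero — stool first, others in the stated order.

stool();
translate([0, 0, 435]) open_box();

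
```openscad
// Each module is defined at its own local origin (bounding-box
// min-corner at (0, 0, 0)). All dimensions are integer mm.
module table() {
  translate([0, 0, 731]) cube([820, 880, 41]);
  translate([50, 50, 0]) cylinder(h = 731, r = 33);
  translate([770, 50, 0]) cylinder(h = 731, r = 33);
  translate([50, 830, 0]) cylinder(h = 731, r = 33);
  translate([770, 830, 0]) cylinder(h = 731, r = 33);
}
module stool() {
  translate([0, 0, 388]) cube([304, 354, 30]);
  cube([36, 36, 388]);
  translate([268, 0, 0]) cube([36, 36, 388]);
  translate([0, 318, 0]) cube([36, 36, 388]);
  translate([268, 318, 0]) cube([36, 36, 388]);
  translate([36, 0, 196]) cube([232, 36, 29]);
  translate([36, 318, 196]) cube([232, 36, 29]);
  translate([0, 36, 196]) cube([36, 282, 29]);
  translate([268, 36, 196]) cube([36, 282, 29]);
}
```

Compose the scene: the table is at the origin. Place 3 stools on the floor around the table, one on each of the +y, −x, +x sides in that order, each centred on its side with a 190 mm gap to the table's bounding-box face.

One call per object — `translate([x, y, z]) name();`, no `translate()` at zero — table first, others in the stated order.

table();
translate([258, 1070, 0]) stool();
translate([-494, 263, 0]) stool();
translate([1010, 263, 0]) stool();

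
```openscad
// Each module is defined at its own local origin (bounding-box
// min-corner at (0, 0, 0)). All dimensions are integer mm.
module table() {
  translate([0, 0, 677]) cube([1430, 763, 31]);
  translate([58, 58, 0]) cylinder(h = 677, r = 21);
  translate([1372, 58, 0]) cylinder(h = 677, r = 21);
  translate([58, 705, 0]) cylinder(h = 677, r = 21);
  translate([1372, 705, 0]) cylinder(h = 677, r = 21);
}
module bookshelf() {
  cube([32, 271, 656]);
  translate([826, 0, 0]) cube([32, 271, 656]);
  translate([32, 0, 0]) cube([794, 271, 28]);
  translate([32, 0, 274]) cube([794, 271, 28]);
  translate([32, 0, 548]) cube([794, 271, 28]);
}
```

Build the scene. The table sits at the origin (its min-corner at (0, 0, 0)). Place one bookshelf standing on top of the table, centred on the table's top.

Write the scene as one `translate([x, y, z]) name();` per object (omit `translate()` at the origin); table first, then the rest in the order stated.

table();
translate([286, 246, 708]) bookshelf();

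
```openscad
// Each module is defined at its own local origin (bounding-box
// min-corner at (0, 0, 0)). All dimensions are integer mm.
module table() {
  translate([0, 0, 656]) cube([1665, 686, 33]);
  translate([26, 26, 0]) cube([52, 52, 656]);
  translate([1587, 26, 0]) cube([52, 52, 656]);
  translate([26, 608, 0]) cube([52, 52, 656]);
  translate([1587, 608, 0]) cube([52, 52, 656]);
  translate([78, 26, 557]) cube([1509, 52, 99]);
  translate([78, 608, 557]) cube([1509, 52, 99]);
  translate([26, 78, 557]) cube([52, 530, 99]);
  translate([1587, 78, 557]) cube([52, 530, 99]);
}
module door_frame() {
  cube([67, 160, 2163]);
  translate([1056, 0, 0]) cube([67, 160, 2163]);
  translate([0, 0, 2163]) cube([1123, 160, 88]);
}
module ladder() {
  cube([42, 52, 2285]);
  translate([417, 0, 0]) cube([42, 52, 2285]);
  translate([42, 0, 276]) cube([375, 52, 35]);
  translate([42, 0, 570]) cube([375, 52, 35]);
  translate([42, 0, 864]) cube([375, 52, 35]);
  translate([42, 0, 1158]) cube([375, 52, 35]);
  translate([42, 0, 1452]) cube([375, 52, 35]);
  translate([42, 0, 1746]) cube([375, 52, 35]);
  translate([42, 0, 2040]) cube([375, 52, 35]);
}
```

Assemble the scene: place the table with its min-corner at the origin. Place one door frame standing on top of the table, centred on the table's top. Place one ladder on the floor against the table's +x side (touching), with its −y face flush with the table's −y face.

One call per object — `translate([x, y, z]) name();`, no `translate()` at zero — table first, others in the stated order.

table();
translate([271, 263, 689]) door_frame();
translate([1665, 0, 0]) ladder();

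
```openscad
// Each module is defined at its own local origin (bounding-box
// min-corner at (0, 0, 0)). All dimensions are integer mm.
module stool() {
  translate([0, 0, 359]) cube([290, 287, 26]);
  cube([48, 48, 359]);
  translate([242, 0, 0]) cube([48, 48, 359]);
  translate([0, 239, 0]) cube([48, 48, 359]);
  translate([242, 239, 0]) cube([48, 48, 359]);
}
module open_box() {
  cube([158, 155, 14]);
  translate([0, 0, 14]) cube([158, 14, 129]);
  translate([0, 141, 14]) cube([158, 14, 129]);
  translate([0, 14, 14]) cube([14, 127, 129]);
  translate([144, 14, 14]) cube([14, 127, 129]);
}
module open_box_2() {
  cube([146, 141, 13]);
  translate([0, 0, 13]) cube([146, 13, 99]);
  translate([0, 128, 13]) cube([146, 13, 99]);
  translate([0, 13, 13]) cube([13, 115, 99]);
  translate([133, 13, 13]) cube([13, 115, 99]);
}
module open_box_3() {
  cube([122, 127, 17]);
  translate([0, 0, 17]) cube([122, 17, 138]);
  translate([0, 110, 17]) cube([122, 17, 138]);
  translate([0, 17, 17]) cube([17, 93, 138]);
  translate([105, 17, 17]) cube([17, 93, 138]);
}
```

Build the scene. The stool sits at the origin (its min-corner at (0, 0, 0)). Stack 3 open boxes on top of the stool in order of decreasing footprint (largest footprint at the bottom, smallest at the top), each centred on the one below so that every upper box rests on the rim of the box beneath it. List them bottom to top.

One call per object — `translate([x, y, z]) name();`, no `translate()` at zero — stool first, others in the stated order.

stool();
translate([66, 66, 385]) open_box();
translate([72, 73, 528]) open_box_2();
translate([84, 80, 640]) open_box_3();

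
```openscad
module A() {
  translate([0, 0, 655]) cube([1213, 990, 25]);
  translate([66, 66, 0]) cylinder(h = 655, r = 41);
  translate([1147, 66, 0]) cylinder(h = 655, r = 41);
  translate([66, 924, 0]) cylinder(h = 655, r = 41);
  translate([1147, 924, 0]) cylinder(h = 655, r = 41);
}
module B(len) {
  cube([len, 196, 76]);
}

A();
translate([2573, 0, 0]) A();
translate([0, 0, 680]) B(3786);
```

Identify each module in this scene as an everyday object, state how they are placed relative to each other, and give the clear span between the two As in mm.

A is a table. B is a beam. A beam spans the tops of two tables. The clear span between the two tables is 1360 mm.

Second table starts at x = 2573; first ends at x = 1213; clear span = 2573 − 1213 = 1360 mm.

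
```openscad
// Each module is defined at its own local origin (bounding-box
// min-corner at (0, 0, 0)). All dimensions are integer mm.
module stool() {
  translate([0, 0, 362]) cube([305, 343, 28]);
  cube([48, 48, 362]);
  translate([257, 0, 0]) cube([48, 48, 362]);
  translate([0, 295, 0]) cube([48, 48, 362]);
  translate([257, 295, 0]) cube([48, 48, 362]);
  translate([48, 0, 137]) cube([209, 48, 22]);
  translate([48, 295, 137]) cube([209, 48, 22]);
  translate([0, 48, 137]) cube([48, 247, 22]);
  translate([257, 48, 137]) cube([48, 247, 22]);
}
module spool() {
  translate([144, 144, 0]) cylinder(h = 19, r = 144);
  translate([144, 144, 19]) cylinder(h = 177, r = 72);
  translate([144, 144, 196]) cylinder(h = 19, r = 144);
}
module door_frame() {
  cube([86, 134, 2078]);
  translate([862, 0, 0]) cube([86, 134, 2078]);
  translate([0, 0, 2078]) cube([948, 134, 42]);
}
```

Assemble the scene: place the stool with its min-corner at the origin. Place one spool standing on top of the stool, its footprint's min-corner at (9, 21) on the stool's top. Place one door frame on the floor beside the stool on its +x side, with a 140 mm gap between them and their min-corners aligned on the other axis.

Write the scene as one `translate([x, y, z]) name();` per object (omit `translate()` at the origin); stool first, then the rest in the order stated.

stool();
translate([9, 21, 390]) spool();
translate([445, 0, 0]) door_frame();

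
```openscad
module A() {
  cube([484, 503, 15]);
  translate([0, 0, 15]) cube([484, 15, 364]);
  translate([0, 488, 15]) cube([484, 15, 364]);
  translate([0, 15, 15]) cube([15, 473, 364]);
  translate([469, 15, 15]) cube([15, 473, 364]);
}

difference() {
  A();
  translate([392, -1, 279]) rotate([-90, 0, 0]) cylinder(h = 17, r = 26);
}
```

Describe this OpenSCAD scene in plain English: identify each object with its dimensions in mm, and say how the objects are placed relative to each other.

A is an open storage box with external size 484×503×379 mm and wall thickness 15 mm (the base is also 15 mm thick). The base covers the whole footprint; the four walls stand on the base, with the y-facing walls full-width and the x-facing walls fitting between their inner faces.

The open box has a circular hole of radius 26 mm through its front wall, centred at (x = 392, z = 279).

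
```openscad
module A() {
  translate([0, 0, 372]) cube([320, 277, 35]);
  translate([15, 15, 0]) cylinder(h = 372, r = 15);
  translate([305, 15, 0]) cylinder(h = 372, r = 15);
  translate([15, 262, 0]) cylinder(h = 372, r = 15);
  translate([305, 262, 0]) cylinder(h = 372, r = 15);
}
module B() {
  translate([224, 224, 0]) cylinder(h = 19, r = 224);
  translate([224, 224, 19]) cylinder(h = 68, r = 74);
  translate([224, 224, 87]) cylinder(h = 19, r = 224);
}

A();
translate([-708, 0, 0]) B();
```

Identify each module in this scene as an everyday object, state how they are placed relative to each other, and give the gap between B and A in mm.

A is a stool. B is a spool. The spool is on the floor beside the stool on its −x side. The gap between the spool and the stool is 260 mm.

The spool's nearest face is 260 mm from the stool's −x face.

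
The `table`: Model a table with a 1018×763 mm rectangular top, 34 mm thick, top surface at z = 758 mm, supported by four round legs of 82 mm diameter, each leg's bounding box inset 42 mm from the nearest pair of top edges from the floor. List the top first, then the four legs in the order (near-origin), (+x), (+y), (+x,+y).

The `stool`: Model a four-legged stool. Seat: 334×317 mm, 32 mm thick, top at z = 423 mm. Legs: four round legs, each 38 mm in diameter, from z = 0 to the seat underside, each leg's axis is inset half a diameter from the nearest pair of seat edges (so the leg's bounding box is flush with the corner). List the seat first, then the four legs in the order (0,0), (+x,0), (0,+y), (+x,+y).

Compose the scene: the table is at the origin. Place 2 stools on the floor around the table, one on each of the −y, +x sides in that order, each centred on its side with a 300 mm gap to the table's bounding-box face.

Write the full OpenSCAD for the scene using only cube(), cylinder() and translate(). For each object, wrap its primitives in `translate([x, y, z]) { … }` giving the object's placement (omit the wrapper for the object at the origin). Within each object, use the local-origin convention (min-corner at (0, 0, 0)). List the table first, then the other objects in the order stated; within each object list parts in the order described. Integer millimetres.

translate([0, 0, 724]) cube([1018, 763, 34]);
translate([83, 83, 0]) cylinder(h = 724, r = 41);
translate([935, 83, 0]) cylinder(h = 724, r = 41);
translate([83, 680, 0]) cylinder(h = 724, r = 41);
translate([935, 680, 0]) cylinder(h = 724, r = 41);
translate([342, -617, 0]) {
  translate([0, 0, 391]) cube([334, 317, 32]);
  translate([19, 19, 0]) cylinder(h = 391, r = 19);
  translate([315, 19, 0]) cylinder(h = 391, r = 19);
  translate([19, 298, 0]) cylinder(h = 391, r = 19);
  translate([315, 298, 0]) cylinder(h = 391, r = 19);
}
translate([1318, 223, 0]) {
  translate([0, 0, 391]) cube([334, 317, 32]);
  translate([19, 19, 0]) cylinder(h = 391, r = 19);
  translate([315, 19, 0]) cylinder(h = 391, r = 19);
  translate([19, 298, 0]) cylinder(h = 391, r = 19);
  translate([315, 298, 0]) cylinder(h = 391, r = 19);
}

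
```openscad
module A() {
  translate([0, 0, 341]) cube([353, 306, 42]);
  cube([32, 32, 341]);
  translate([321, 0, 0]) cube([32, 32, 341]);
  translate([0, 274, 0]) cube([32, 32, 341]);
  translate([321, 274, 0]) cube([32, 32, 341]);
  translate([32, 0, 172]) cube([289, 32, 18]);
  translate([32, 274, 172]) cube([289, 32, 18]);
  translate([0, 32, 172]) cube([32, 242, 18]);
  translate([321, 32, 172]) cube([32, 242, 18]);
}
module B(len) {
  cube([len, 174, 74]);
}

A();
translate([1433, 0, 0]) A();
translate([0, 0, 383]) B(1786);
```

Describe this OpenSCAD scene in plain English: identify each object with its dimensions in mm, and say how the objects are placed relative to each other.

A is a four-legged stool. The seat is 353×306 mm, 42 mm thick, top at z = 383 mm. It stands on four square legs, each 32×32 mm in cross-section, from z = 0 to the seat underside, each flush with a corner of the seat. Four stretchers, 32 mm wide and 18 mm tall, connect adjacent legs with their undersides at z = 172 mm, each running between the inner faces of the legs it joins and aligned with the legs' outer faces on the other axis.

B is a rectangular beam 1786 mm long (x), 174 mm deep (y), 74 mm thick (z).

The beam spans the tops of two stools placed 1080 mm apart, resting at z = 383 mm.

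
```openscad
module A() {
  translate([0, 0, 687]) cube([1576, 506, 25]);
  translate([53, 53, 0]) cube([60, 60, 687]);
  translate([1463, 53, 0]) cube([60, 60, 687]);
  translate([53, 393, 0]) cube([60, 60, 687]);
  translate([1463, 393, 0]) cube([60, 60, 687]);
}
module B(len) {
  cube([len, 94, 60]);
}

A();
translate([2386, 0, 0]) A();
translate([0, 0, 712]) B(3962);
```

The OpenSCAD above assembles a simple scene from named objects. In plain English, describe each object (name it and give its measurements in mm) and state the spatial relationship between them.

A is a rectangular dining table. The top is 1576×506×25 mm with its upper surface at z = 712 mm. It stands on four 60×60 mm square legs, each inset 53 mm from the nearest pair of top edges, running from the floor to the underside of the top.

B is a rectangular beam 3962 mm long (x), 94 mm deep (y), 60 mm thick (z).

The beam spans the tops of two tables placed 810 mm apart, resting at z = 712 mm.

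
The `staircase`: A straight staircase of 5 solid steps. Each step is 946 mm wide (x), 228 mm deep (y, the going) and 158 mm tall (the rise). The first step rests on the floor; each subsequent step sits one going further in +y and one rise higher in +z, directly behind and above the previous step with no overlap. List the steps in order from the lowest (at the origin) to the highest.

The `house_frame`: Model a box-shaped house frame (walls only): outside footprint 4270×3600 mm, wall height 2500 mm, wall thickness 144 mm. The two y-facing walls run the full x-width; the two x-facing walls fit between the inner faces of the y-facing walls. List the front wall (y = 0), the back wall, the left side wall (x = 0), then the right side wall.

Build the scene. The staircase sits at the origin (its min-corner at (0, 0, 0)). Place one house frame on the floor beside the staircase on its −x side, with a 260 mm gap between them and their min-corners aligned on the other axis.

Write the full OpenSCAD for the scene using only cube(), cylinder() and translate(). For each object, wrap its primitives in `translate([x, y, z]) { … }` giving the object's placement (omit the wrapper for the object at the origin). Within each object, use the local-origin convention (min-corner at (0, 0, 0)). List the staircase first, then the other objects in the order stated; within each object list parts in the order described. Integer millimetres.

cube([946, 228, 158]);
translate([0, 228, 158]) cube([946, 228, 158]);
translate([0, 456, 316]) cube([946, 228, 158]);
translate([0, 684, 474]) cube([946, 228, 158]);
translate([0, 912, 632]) cube([946, 228, 158]);
translate([-4530, 0, 0]) {
  cube([4270, 144, 2500]);
  translate([0, 3456, 0]) cube([4270, 144, 2500]);
  translate([0, 144, 0]) cube([144, 3312, 2500]);
  translate([4126, 144, 0]) cube([144, 3312, 2500]);
}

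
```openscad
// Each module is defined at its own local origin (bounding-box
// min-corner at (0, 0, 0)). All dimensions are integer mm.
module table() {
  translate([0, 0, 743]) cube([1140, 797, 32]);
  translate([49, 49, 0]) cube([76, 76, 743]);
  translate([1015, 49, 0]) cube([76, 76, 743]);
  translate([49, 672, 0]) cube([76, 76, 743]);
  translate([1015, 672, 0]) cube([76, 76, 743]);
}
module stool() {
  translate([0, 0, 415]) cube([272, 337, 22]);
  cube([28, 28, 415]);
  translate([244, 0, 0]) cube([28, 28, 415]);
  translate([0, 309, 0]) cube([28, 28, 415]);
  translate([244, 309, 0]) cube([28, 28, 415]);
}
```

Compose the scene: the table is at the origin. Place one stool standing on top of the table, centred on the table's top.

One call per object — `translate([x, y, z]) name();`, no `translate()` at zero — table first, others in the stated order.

table();
translate([434, 230, 775]) stool();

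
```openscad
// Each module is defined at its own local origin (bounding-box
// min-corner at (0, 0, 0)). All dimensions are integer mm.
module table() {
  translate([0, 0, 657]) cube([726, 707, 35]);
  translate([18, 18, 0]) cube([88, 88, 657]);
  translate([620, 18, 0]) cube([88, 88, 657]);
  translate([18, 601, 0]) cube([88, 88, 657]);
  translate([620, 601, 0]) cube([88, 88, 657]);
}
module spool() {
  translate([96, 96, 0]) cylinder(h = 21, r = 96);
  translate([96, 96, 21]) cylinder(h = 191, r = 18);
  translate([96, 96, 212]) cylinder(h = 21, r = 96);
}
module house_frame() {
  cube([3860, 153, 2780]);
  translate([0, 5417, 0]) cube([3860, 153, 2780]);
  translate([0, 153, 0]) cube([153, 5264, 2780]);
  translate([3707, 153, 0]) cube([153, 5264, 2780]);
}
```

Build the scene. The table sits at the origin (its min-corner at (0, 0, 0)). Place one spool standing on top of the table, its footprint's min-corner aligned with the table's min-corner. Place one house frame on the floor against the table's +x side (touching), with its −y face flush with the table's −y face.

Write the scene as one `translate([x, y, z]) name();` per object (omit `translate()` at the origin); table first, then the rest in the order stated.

table();
translate([0, 0, 692]) spool();
translate([726, 0, 0]) house_frame();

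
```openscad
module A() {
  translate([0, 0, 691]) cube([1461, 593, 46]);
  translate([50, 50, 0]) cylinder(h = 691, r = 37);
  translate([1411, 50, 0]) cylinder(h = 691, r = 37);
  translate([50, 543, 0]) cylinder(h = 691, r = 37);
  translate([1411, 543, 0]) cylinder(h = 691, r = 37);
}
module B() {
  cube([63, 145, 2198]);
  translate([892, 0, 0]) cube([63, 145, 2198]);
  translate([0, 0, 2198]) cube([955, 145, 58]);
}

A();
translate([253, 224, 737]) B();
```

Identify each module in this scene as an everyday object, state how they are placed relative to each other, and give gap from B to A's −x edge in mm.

A is a table. B is a door frame. The door frame is on top of the table, centred. The gap from the door frame to the table's −x edge is 253 mm.

The door frame's min-x is at 253; the table's min-x is 0; gap = 253 mm.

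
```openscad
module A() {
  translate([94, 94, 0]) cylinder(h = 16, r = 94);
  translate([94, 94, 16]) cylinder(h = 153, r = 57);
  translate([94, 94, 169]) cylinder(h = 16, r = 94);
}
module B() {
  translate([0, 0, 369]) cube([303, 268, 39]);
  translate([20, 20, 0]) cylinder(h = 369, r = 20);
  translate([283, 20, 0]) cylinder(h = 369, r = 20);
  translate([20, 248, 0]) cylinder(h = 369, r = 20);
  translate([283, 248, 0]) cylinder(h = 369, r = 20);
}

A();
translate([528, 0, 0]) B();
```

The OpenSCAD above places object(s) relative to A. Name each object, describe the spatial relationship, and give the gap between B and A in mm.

The stool's nearest face is 340 mm from the spool's +x face.

A is a spool. B is a stool. The stool is on the floor beside the spool on its +x side. The gap between the stool and the spool is 340 mm.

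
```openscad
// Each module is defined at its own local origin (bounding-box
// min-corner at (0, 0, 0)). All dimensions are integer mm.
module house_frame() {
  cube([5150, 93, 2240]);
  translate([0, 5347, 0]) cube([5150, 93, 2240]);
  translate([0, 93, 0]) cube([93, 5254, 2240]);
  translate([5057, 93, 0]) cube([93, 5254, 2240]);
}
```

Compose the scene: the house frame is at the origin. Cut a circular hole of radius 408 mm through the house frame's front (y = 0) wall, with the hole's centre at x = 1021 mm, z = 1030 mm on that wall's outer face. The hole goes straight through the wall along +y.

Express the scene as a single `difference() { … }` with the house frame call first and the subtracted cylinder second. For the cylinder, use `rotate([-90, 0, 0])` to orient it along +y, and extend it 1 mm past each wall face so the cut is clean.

difference() {
  house_frame();
  translate([1021, -1, 1030]) rotate([-90, 0, 0]) cylinder(h = 95, r = 408);
}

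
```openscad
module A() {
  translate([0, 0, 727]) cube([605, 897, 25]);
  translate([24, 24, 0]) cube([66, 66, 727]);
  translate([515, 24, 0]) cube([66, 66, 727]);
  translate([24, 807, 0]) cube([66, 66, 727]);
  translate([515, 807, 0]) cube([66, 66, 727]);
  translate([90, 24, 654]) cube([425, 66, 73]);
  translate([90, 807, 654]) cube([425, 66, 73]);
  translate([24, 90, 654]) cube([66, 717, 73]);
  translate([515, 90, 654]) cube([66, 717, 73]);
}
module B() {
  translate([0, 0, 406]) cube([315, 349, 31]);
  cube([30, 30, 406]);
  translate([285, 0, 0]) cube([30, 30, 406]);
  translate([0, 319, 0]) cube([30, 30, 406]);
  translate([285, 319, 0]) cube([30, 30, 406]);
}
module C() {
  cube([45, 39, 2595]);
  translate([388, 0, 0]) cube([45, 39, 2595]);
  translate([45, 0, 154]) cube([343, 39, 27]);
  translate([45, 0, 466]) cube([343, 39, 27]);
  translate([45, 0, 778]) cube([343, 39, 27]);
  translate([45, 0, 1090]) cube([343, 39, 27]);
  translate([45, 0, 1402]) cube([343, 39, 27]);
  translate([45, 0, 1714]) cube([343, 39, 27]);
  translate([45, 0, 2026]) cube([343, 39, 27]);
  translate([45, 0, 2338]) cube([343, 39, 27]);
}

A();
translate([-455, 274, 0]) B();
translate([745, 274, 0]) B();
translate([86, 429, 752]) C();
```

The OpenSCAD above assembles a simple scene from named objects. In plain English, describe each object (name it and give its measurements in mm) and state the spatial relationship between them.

A is a table: top 605 mm (x) × 897 mm (y), 25 mm thick, upper face at z = 752 mm, on four 66×66 mm square legs, each inset 24 mm from the nearest pair of top edges, running from z = 0 to the bottom of the top. Four apron rails, 66 mm thick and 73 mm tall, run between adjacent legs with their top edges flush with the underside of the top and their outer faces flush with the legs' outer faces.

B is a simple wooden stool: a rectangular seat 315 mm (x) by 349 mm (y), 31 mm thick, top face at z = 437 mm, on four square legs, each 30×30 mm in cross-section. The legs rest on z = 0, each flush with a corner of the seat.

C is a wooden ladder with two side rails of 45×39 mm section and 2595 mm height, set 433 mm apart overall. Between them run 8 rectangular rungs (39 mm deep, 27 mm thick), front faces flush with the rails' −y face. The bottom of the first rung is 154 mm above the floor and each subsequent rung is 312 mm higher than the one below.

Two stools sit around the table at the −x, +x sides. The ladder is on top of the table, centred.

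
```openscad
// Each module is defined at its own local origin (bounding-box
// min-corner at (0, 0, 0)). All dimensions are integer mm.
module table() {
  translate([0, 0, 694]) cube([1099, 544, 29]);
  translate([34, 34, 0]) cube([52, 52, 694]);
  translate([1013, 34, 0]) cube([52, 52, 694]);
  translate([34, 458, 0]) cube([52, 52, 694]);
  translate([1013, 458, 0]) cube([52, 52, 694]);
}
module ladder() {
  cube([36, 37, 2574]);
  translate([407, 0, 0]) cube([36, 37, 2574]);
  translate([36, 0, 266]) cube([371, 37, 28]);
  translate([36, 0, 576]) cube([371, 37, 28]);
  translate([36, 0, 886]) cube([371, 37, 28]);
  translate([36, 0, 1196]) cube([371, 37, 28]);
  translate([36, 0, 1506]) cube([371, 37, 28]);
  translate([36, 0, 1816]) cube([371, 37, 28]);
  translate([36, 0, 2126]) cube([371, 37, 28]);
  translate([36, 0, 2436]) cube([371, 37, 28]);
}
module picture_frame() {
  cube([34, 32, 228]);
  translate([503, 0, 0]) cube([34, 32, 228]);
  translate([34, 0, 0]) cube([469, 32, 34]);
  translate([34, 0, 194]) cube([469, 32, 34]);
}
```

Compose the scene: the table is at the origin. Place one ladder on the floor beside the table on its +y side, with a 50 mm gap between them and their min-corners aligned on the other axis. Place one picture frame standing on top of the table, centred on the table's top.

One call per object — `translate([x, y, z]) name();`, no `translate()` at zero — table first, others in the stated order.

table();
translate([0, 594, 0]) ladder();
translate([281, 256, 723]) picture_frame();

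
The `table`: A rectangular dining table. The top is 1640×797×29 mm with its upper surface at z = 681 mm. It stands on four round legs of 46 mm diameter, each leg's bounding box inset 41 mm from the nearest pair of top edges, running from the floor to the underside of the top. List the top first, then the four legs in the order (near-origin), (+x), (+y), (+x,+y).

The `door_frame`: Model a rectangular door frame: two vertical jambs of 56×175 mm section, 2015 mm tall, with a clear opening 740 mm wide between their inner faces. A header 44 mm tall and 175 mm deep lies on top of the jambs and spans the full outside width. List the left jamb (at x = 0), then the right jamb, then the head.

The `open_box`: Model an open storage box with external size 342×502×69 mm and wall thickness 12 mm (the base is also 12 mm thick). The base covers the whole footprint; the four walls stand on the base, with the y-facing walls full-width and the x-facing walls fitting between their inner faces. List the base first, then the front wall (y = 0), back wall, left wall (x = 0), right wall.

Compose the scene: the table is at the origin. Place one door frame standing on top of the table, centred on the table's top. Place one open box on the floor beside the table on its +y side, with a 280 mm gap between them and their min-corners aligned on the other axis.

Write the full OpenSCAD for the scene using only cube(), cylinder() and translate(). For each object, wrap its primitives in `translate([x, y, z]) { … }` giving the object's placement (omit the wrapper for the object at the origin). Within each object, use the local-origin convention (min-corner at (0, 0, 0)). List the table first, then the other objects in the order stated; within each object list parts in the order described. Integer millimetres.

translate([0, 0, 652]) cube([1640, 797, 29]);
translate([64, 64, 0]) cylinder(h = 652, r = 23);
translate([1576, 64, 0]) cylinder(h = 652, r = 23);
translate([64, 733, 0]) cylinder(h = 652, r = 23);
translate([1576, 733, 0]) cylinder(h = 652, r = 23);
translate([394, 311, 681]) {
  cube([56, 175, 2015]);
  translate([796, 0, 0]) cube([56, 175, 2015]);
  translate([0, 0, 2015]) cube([852, 175, 44]);
}
translate([0, 1077, 0]) {
  cube([342, 502, 12]);
  translate([0, 0, 12]) cube([342, 12, 57]);
  translate([0, 490, 12]) cube([342, 12, 57]);
  translate([0, 12, 12]) cube([12, 478, 57]);
  translate([330, 12, 12]) cube([12, 478, 57]);
}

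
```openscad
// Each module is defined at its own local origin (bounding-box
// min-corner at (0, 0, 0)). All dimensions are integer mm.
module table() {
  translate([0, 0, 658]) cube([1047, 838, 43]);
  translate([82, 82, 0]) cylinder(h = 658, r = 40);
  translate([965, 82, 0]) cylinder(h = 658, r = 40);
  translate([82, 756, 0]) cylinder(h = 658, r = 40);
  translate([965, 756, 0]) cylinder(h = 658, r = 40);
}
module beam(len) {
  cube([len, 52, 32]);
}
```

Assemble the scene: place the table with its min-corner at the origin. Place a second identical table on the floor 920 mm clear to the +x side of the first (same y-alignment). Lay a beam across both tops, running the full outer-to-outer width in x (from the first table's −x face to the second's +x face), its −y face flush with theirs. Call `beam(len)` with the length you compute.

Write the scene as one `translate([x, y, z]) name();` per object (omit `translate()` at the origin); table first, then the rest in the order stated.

table();
translate([1967, 0, 0]) table();
translate([0, 0, 701]) beam(3014);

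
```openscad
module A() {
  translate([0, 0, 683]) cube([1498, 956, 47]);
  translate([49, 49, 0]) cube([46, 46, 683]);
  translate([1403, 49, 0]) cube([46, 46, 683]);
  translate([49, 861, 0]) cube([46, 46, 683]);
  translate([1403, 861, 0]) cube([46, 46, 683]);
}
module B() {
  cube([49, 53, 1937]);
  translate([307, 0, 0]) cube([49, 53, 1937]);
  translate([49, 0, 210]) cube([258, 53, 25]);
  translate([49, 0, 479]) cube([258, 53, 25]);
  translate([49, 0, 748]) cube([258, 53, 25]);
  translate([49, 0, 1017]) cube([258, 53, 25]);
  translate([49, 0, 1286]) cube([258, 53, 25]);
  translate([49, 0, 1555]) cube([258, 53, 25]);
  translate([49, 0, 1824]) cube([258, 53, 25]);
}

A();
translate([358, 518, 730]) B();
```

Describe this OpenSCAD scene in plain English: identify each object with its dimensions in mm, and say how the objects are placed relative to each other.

A is a rectangular dining table. The top is 1498×956×47 mm with its upper surface at z = 730 mm. It stands on four 46×46 mm square legs, each inset 49 mm from the nearest pair of top edges, running from the floor to the underside of the top.

B is a straight ladder. Two 49×53 mm vertical rails, 1937 mm tall, stand 356 mm apart (outside-to-outside) with their front faces coplanar on the −y side. 7 rungs, each 53 mm deep and 25 mm tall, span between the inner faces of the rails, front faces flush with the rails. The lowest rung's underside is at z = 210 mm and rungs are spaced 269 mm apart (underside to underside).

The ladder is on top of the table.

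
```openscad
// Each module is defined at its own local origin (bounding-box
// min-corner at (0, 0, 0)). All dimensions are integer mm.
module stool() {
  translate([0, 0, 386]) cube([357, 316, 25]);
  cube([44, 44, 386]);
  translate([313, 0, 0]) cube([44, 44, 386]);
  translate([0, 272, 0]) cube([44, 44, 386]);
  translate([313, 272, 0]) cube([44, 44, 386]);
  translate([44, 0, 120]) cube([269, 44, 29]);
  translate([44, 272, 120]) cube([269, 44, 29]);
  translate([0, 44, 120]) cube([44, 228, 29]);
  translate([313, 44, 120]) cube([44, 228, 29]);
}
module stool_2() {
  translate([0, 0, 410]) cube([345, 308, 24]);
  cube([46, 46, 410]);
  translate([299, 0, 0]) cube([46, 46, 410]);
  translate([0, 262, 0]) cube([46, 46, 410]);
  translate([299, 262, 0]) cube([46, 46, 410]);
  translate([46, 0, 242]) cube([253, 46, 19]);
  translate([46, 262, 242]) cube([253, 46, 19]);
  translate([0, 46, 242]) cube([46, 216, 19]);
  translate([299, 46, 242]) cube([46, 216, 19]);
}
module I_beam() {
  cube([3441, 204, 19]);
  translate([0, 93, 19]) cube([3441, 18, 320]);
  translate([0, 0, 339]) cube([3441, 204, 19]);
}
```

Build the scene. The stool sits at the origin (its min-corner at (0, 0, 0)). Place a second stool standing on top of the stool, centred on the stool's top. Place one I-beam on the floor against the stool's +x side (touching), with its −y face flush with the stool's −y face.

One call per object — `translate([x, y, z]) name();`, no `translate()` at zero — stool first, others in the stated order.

stool();
translate([6, 4, 411]) stool_2();
translate([357, 0, 0]) I_beam();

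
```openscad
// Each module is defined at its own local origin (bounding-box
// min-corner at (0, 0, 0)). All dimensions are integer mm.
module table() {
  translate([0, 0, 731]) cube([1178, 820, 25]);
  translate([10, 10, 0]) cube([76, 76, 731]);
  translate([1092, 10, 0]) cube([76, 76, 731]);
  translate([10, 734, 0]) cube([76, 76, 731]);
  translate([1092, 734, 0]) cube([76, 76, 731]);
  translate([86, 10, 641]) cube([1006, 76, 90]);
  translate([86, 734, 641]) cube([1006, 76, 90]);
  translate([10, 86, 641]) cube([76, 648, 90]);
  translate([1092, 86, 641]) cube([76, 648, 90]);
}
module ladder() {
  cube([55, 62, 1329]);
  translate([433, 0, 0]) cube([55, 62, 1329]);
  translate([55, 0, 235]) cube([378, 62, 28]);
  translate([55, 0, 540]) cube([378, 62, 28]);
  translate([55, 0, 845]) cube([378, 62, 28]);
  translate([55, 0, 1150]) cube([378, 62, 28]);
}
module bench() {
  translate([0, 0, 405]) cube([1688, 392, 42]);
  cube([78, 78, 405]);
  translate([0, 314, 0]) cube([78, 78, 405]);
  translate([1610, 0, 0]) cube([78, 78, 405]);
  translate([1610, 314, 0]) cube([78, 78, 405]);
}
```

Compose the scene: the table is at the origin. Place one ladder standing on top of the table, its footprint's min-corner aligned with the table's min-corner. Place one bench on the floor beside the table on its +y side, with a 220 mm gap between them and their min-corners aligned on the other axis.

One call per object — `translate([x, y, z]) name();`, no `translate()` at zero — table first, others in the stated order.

table();
translate([0, 0, 756]) ladder();
translate([0, 1040, 0]) bench();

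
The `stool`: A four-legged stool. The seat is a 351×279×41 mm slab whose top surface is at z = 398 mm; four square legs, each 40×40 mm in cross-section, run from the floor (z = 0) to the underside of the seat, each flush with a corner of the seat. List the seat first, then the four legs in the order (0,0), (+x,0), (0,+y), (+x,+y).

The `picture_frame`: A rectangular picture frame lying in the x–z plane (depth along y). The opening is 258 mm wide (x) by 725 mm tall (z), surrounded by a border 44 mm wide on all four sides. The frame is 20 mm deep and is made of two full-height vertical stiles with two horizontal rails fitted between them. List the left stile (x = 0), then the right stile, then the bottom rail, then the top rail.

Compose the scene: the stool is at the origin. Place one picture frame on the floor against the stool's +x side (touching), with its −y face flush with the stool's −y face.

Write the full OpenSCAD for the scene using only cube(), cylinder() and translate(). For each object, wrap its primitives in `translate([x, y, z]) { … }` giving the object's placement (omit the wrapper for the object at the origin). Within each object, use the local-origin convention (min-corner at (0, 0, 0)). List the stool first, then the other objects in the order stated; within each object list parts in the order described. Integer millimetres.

translate([0, 0, 357]) cube([351, 279, 41]);
cube([40, 40, 357]);
translate([311, 0, 0]) cube([40, 40, 357]);
translate([0, 239, 0]) cube([40, 40, 357]);
translate([311, 239, 0]) cube([40, 40, 357]);
translate([351, 0, 0]) {
  cube([44, 20, 813]);
  translate([302, 0, 0]) cube([44, 20, 813]);
  translate([44, 0, 0]) cube([258, 20, 44]);
  translate([44, 0, 769]) cube([258, 20, 44]);
}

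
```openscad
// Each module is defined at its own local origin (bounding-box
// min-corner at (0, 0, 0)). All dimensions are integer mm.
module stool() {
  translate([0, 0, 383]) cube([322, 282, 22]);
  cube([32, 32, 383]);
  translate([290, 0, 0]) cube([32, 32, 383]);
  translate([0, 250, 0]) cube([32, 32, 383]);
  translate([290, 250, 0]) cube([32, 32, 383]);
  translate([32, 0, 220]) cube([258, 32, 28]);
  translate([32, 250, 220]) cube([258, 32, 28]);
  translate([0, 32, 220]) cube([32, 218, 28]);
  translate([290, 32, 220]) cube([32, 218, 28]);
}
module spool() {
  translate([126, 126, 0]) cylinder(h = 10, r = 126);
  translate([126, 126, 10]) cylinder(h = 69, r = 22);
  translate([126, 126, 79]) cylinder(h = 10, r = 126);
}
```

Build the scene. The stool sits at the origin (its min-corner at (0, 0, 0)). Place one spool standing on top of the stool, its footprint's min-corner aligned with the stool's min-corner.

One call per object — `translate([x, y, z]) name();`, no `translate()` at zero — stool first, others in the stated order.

stool();
translate([0, 0, 405]) spool();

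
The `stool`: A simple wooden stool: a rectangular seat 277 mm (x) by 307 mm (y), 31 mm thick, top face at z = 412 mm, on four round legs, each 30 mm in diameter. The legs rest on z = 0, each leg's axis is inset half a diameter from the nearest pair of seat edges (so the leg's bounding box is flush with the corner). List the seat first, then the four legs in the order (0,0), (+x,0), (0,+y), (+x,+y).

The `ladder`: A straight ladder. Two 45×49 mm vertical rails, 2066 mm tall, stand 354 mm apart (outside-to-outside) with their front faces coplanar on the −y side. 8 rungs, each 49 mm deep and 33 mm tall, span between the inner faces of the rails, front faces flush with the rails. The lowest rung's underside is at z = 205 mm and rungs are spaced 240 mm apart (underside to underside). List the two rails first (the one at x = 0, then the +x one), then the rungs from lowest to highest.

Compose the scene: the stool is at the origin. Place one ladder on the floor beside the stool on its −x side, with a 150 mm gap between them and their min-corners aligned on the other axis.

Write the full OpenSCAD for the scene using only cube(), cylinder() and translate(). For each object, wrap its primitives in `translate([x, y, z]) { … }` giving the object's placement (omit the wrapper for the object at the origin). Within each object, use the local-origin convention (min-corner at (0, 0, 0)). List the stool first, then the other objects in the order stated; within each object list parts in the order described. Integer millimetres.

translate([0, 0, 381]) cube([277, 307, 31]);
translate([15, 15, 0]) cylinder(h = 381, r = 15);
translate([262, 15, 0]) cylinder(h = 381, r = 15);
translate([15, 292, 0]) cylinder(h = 381, r = 15);
translate([262, 292, 0]) cylinder(h = 381, r = 15);
translate([-504, 0, 0]) {
  cube([45, 49, 2066]);
  translate([309, 0, 0]) cube([45, 49, 2066]);
  translate([45, 0, 205]) cube([264, 49, 33]);
  translate([45, 0, 445]) cube([264, 49, 33]);
  translate([45, 0, 685]) cube([264, 49, 33]);
  translate([45, 0, 925]) cube([264, 49, 33]);
  translate([45, 0, 1165]) cube([264, 49, 33]);
  translate([45, 0, 1405]) cube([264, 49, 33]);
  translate([45, 0, 1645]) cube([264, 49, 33]);
  translate([45, 0, 1885]) cube([264, 49, 33]);
}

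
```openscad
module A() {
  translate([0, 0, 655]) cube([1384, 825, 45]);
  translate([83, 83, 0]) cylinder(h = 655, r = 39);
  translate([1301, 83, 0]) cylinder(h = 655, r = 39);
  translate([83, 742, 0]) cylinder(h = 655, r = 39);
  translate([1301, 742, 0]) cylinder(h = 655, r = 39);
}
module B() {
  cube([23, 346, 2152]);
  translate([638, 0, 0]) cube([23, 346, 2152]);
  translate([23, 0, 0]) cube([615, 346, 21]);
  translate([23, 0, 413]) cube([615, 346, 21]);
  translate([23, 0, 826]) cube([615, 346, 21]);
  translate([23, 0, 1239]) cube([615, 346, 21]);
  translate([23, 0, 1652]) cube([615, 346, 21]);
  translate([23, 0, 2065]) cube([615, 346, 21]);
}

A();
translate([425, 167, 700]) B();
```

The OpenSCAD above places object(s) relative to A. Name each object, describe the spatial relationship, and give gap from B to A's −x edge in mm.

The bookshelf's min-x is at 425; the table's min-x is 0; gap = 425 mm.

A is a table. B is a bookshelf. The bookshelf is on top of the table. The gap from the bookshelf to the table's −x edge is 425 mm.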